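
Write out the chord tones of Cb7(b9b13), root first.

C♭ E♭ G♭ B𝄫 D𝄫 A𝄫

Cb7(b9b13): dominant seventh flat nine flat thirteen on C♭.
- root: C♭
- major 3rd: E♭
- perfect 5th: G♭
- minor 7th: B𝄫
- minor 9th: D𝄫
- minor 13th: A𝄫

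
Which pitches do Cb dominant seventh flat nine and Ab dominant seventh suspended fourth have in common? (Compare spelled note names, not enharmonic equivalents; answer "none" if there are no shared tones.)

E-flat, G-flat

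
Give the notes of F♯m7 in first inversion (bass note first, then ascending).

In root position, F♯m7 is F♯–A–C♯–E.
First inversion puts the third (A) in the bass.

A C♯ E F♯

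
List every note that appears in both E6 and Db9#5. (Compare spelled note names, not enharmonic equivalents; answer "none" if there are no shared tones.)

none

E6 = E, G#, B, C#.
Db9#5 = Db, F, A, Cb, Eb.
Shared: none.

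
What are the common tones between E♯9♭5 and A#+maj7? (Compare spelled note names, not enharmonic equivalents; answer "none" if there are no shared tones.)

E♯9♭5: E♯ G𝄪 B D♯ F𝄪
A#+maj7: A♯ C𝄪 E𝄪 G𝄪
Common to both → G𝄪.

G𝄪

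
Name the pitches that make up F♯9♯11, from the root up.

F#, A#, C#, E, G#, B#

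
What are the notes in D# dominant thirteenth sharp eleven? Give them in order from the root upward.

D♯  F𝄪  A♯  C♯  E♯  G𝄪  B♯

D# dominant thirteenth sharp eleven is a dominant thirteenth sharp eleven built on D♯.
D♯ — root
F𝄪 — major 3rd
A♯ — perfect 5th
C♯ — minor 7th
E♯ — major 9th
G𝄪 — augmented 11th
B♯ — major 13th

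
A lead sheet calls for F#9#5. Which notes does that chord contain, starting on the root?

F#9#5: dominant ninth sharp five on F♯.
F♯ — root
A♯ — major 3rd
C𝄪 — augmented 5th
E — minor 7th
G♯ — major 9th

F♯, A♯, C𝄪, E, G♯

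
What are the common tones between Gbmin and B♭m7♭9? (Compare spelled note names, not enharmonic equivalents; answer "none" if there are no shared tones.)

Gbmin = Gb, Bbb, Db.
B♭m7♭9 = Bb, Db, F, Ab, Cb.
Shared: Db.

Db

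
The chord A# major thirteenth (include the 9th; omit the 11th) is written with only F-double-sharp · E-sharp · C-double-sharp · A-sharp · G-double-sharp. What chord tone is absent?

The full A# major thirteenth chord is A-sharp, C-double-sharp, E-sharp, G-double-sharp, B-sharp, F-double-sharp.
Comparing with the voicing, the major 9th (9th) — B-sharp — is absent.

B-sharp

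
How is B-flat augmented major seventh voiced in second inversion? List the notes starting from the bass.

B-flat augmented major seventh = B-flat–D–F-sharp–A; second inversion → fifth (F-sharp) lowest.

F-sharp A B-flat D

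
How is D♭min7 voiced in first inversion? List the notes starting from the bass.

Fb  Ab  Cb  Db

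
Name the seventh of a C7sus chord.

C7sus is built on C; its 7th is a minor 7th above the root.
A seventh above C uses the letter B, and the minor 7th above C is Bb.

Bb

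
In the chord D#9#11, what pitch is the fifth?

A#

D#9#11 is built on D#; its 5th is a perfect 5th above the root.
A fifth above D uses the letter A, and the perfect 5th above D# is A#.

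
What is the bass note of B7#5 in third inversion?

A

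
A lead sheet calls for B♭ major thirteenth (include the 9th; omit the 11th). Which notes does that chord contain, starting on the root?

B-flat, D, F, A, C, G

Root B-flat, quality major thirteenth:
Root: B-flat
Major 3rd (3rd): D
Perfect 5th (5th): F
Major 7th (7th): A
Major 9th (9th): C
Major 13th (13th): G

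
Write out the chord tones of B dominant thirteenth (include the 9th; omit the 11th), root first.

B  D#  F#  A  C#  G#

B dominant thirteenth: dominant thirteenth on B.
Root: B
Major 3rd (3rd): D#
Perfect 5th (5th): F#
Minor 7th (7th): A
Major 9th (9th): C#
Major 13th (13th): G#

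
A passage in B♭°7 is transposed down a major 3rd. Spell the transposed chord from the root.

Gb, Bbb, Dbb, Fbb

Transposed root: Bb → Gb (major 3rd down). So we spell Gb diminished seventh:
Root: Gb
Minor 3rd (3rd): Bbb
Diminished 5th (5th): Dbb
Diminished 7th (7th): Fbb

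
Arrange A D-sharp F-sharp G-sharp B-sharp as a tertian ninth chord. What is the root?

G-sharp

Arranged so that each adjacent pair is a third by letter name: G-sharp – B-sharp – D-sharp – F-sharp – A.
The bottom of that stack, G-sharp, is the root (this is G-sharp dominant seventh flat nine).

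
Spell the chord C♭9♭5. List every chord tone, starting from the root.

C♭9♭5 is a dominant ninth flat five built on Cb.
Root: Cb
Major 3rd (3rd): Eb
Diminished 5th (5th): Gbb
Minor 7th (7th): Bbb
Major 9th (9th): Db

Cb, Eb, Gbb, Bbb, Db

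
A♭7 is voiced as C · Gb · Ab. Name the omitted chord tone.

Eb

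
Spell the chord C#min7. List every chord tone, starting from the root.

C#min7 is a minor seventh built on C#.
root → C#
3rd (minor 3rd) → E
5th (perfect 5th) → G#
7th (minor 7th) → B

C#, E, G#, B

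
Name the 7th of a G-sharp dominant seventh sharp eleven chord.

G-sharp dominant seventh sharp eleven is built on G#; its 7th is a minor 7th above the root.
A seventh above G uses the letter F, and the minor 7th above G# is F#.

F#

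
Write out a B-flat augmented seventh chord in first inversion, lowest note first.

D, F-sharp, A-flat, B-flat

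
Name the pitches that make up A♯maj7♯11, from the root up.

A#, C##, E#, G##, D##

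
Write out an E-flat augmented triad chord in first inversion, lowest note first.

G, B, Eb

In root position, E-flat augmented triad is Eb–G–B.
First inversion puts the third (G) in the bass.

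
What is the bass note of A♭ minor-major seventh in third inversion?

G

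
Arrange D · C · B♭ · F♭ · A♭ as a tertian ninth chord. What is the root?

Arranged so that each adjacent pair is a third by letter name: B♭ – D – F♭ – A♭ – C.
The bottom of that stack, B♭, is the root (this is B♭ dominant ninth flat five).

B♭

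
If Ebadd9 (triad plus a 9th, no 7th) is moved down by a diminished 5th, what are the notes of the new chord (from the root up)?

Eb down a diminished 5th → A. New chord: A added-ninth.
Root: A
Major 3rd (3rd): C#
Perfect 5th (5th): E
Major 9th (9th): B

A – C# – E – B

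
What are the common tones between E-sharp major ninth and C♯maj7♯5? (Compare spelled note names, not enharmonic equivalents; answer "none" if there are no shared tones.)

E-sharp major ninth: E# G## B# D## F##
C♯maj7♯5: C# E# G## B#
Common to both → E#, G##, B#.

E# – G## – B#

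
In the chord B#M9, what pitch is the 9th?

C##

Root of B#M9 = B#. The 9th is a major 9th: B# up a major 9th → C##.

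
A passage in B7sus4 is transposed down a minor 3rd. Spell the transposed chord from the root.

B down a minor 3rd → G#. New chord: G# dominant seventh suspended fourth.
Root: G#
Perfect 4th (4th): C#
Perfect 5th (5th): D#
Minor 7th (7th): F#

G# – C# – D# – F#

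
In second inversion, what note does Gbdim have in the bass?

Gbdim in root position is G♭–B𝄫–D𝄫.
Second inversion places the fifth in the bass, which is D𝄫.

D𝄫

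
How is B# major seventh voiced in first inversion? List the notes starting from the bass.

D𝄪, F𝄪, A𝄪, B♯

B# major seventh = B♯–D𝄪–F𝄪–A𝄪; first inversion → third (D𝄪) lowest.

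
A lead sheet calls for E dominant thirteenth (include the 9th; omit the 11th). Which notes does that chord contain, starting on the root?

E dominant thirteenth is a dominant thirteenth built on E.
Root: E
Major 3rd (3rd): G-sharp
Perfect 5th (5th): B
Minor 7th (7th): D
Major 9th (9th): F-sharp
Major 13th (13th): C-sharp

E G-sharp B D F-sharp C-sharp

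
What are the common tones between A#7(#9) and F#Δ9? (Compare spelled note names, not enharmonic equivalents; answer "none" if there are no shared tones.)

A#7(#9) = A♯, C𝄪, E♯, G♯, B𝄪.
F#Δ9 = F♯, A♯, C♯, E♯, G♯.
Shared: A♯, E♯, G♯.

A♯ E♯ G♯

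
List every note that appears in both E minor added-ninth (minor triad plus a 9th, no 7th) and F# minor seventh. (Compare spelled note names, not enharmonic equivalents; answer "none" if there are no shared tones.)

E minor added-ninth: E G B F-sharp
F# minor seventh: F-sharp A C-sharp E
Common to both → E, F-sharp.

E  F-sharp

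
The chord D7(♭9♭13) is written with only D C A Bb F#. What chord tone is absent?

The full D7(♭9♭13) chord is D, F#, A, C, Eb, Bb.
Comparing with the voicing, the minor 9th (9th) — Eb — is absent.

Eb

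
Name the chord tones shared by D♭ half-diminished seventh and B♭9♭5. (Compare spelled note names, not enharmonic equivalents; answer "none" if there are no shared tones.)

Fb

D♭ half-diminished seventh: Db Fb Abb Cb
B♭9♭5: Bb D Fb Ab C
Common to both → Fb.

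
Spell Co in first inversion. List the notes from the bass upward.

Eb, Gb, C

Co = C–Eb–Gb; first inversion → third (Eb) lowest.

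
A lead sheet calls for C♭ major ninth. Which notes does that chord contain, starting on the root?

Root C-flat, quality major ninth:
Root: C-flat
Major 3rd (3rd): E-flat
Perfect 5th (5th): G-flat
Major 7th (7th): B-flat
Major 9th (9th): D-flat

C-flat  E-flat  G-flat  B-flat  D-flat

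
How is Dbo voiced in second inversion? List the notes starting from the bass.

A𝄫, D♭, F♭

Dbo = D♭–F♭–A𝄫; second inversion → fifth (A𝄫) lowest.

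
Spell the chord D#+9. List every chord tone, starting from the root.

Root D#, quality dominant ninth sharp five:
D# — root
F## — major 3rd
A## — augmented 5th
C# — minor 7th
E# — major 9th

D#, F##, A##, C#, E#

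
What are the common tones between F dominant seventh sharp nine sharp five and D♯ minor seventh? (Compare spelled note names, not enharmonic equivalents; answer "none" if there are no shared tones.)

F dominant seventh sharp nine sharp five = F, A, C-sharp, E-flat, G-sharp.
D♯ minor seventh = D-sharp, F-sharp, A-sharp, C-sharp.
Shared: C-sharp.

C-sharp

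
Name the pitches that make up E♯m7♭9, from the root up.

E♯, G♯, B♯, D♯, F♯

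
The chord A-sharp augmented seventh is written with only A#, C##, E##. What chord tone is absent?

A-sharp augmented seventh = A#, C##, E##, G#. The voicing lacks the 7th (minor 7th), G#.

G#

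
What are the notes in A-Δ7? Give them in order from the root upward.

A C E G#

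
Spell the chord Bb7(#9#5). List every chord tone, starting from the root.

Bb7(#9#5) is a dominant seventh sharp nine sharp five built on Bb.
- root: Bb
- major 3rd: D
- augmented 5th: F#
- minor 7th: Ab
- augmented 9th: C#

Bb  D  F#  Ab  C#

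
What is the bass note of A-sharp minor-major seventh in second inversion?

A-sharp minor-major seventh in root position is A♯–C♯–E♯–G𝄪.
Second inversion places the fifth in the bass, which is E♯.

E♯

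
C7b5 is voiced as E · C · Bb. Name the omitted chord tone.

The full C7b5 chord is C, E, Gb, Bb.
Comparing with the voicing, the diminished 5th (5th) — Gb — is absent.

Gb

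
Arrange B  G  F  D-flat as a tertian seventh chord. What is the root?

Stacking in thirds gives G – B – D-flat – F, so G is the root — G dominant seventh flat five.

G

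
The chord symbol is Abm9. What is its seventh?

Root of Abm9 = A♭. The 7th is a minor 7th: A♭ up a minor 7th → G♭.

G♭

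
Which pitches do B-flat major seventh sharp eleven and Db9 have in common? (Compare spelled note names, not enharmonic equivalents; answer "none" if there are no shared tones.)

F

B-flat major seventh sharp eleven = Bb, D, F, A, E.
Db9 = Db, F, Ab, Cb, Eb.
Shared: F.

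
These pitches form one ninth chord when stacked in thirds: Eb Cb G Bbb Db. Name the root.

Cb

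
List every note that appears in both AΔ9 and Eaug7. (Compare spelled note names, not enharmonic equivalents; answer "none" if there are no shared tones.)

E  G#

AΔ9: A C# E G# B
Eaug7: E G# B# D
Common to both → E, G#.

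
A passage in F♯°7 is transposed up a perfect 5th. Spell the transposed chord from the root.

Transposed root: F♯ → C♯ (perfect 5th up). So we spell C♯ diminished seventh:
root → C♯
3rd (minor 3rd) → E
5th (diminished 5th) → G
7th (diminished 7th) → B♭

C♯ – E – G – B♭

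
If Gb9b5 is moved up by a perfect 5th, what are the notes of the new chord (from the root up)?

Db, F, Abb, Cb, Eb

A perfect 5th up from Gb is Db, so the new chord is Db dominant ninth flat five.
- root: Db
- major 3rd: F
- diminished 5th: Abb
- minor 7th: Cb
- major 9th: Eb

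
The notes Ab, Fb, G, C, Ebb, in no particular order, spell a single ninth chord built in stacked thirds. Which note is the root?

Fb

Arranged so that each adjacent pair is a third by letter name: Fb – Ab – C – Ebb – G.
The bottom of that stack, Fb, is the root (this is Fb dominant seventh sharp nine sharp five).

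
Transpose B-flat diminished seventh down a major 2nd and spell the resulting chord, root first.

Bb down a major 2nd → Ab. New chord: Ab diminished seventh.
Ab — root
Cb — minor 3rd
Ebb — diminished 5th
Gbb — diminished 7th

Ab  Cb  Ebb  Gbb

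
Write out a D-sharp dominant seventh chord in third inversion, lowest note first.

D-sharp dominant seventh = D-sharp–F-double-sharp–A-sharp–C-sharp; third inversion → seventh (C-sharp) lowest.

C-sharp, D-sharp, F-double-sharp, A-sharp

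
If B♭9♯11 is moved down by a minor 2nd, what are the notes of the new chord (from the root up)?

A C# E G B D#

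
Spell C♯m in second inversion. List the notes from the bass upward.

G♯, C♯, E

In root position, C♯m is C♯–E–G♯.
Second inversion puts the fifth (G♯) in the bass.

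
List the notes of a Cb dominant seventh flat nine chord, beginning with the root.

Cb, Eb, Gb, Bbb, Dbb

Cb dominant seventh flat nine: dominant seventh flat nine on Cb.
Cb — root
Eb — major 3rd
Gb — perfect 5th
Bbb — minor 7th
Dbb — minor 9th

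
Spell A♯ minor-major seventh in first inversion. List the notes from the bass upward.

C# E# G## A#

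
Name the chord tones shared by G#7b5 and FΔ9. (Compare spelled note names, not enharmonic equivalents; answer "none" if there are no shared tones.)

none

G#7b5 = G#, B#, D, F#.
FΔ9 = F, A, C, E, G.
Shared: none.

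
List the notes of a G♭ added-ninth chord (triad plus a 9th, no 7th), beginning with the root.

G-flat B-flat D-flat A-flat

G♭ added-ninth: added-ninth on G-flat.
G-flat — root
B-flat — major 3rd
D-flat — perfect 5th
A-flat — major 9th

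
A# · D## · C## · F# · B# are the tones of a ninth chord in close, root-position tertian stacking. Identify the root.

Arranged so that each adjacent pair is a third by letter name: B# – D## – F# – A# – C##.
The bottom of that stack, B#, is the root (this is B# dominant ninth flat five).

B#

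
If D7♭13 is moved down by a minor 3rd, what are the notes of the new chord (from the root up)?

D down a minor 3rd → B. New chord: B dominant seventh flat thirteen.
- root: B
- major 3rd: D#
- perfect 5th: F#
- minor 7th: A
- minor 13th: G

B D# F# A G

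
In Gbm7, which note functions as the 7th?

Fb

Gbm7 is built on Gb; its 7th is a minor 7th above the root.
A seventh above G uses the letter F, and the minor 7th above Gb is Fb.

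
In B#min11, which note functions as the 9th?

C𝄪

B#min11 is built on B♯; its 9th is a major 9th above the root.
A second above B uses the letter C, and the major 9th above B♯ is C𝄪.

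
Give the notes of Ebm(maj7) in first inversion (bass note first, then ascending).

Gb – Bb – D – Eb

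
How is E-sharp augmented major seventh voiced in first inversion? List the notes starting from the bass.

G-double-sharp, B-double-sharp, D-double-sharp, E-sharp

In root position, E-sharp augmented major seventh is E-sharp–G-double-sharp–B-double-sharp–D-double-sharp.
First inversion puts the third (G-double-sharp) in the bass.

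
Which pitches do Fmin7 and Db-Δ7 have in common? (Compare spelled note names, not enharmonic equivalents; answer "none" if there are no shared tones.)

Fmin7: F Ab C Eb
Db-Δ7: Db Fb Ab C
Common to both → Ab, C.

Ab  C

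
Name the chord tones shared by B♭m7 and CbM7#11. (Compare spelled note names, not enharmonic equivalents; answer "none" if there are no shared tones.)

B♭m7: Bb Db F Ab
CbM7#11: Cb Eb Gb Bb F
Common to both → Bb, F.

Bb F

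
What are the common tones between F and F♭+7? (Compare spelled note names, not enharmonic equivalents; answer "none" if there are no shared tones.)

C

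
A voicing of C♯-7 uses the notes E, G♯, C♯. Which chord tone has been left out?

The full C♯-7 chord is C♯, E, G♯, B.
Comparing with the voicing, the minor 7th (7th) — B — is absent.

B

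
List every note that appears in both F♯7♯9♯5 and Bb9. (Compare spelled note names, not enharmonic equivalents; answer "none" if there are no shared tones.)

none

F♯7♯9♯5: F# A# C## E G##
Bb9: Bb D F Ab C
Common to both → none.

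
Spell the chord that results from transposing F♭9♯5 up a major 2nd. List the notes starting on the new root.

Gb – Bb – D – Fb – Ab

A major 2nd up from Fb is Gb, so the new chord is Gb dominant ninth sharp five.
root → Gb
3rd (major 3rd) → Bb
5th (augmented 5th) → D
7th (minor 7th) → Fb
9th (major 9th) → Ab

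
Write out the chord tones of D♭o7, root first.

Db, Fb, Abb, Cbb

Root Db, quality diminished seventh:
Db — root
Fb — minor 3rd
Abb — diminished 5th
Cbb — diminished 7th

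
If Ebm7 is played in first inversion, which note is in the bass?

G♭

Ebm7 = E♭–G♭–B♭–D♭. First inversion → third in the bass = G♭.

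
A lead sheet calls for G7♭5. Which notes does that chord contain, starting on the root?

G7♭5: dominant seventh flat five on G.
root → G
3rd (major 3rd) → B
5th (diminished 5th) → Db
7th (minor 7th) → F

G B Db F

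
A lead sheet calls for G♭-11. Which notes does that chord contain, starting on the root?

Gb Bbb Db Fb Ab Cb

Root Gb, quality minor eleventh:
- root: Gb
- minor 3rd: Bbb
- perfect 5th: Db
- minor 7th: Fb
- major 9th: Ab
- perfect 11th: Cb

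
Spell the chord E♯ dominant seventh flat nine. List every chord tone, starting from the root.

E-sharp  G-double-sharp  B-sharp  D-sharp  F-sharp

E♯ dominant seventh flat nine: dominant seventh flat nine on E-sharp.
root → E-sharp
3rd (major 3rd) → G-double-sharp
5th (perfect 5th) → B-sharp
7th (minor 7th) → D-sharp
9th (minor 9th) → F-sharp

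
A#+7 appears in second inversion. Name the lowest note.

A#+7 = A#–C##–E##–G#. Second inversion → fifth in the bass = E##.

E##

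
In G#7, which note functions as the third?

B#

G#7 is built on G#; its 3rd is a major 3rd above the root.
A third above G uses the letter B, and the major 3rd above G# is B#.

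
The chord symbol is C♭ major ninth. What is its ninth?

C♭ major ninth is built on Cb; its 9th is a major 9th above the root.
A second above C uses the letter D, and the major 9th above Cb is Db.

Db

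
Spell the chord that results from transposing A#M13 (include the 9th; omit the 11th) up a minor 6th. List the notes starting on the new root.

A minor 6th up from A♯ is F♯, so the new chord is F♯ major thirteenth.
- root: F♯
- major 3rd: A♯
- perfect 5th: C♯
- major 7th: E♯
- major 9th: G♯
- major 13th: D♯

F♯ A♯ C♯ E♯ G♯ D♯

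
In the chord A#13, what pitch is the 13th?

A#13 is built on A#; its 13th is a major 13th above the root.
A sixth above A uses the letter F, and the major 13th above A# is F##.

F##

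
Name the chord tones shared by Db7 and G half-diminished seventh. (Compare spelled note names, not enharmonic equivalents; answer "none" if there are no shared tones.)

Db, F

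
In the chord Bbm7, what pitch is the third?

Root of Bbm7 = Bb. The 3rd is a minor 3rd: Bb up a minor 3rd → Db.

Db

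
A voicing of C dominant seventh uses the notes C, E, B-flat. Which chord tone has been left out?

G

The full C dominant seventh chord is C, E, G, B-flat.
Comparing with the voicing, the perfect 5th (5th) — G — is absent.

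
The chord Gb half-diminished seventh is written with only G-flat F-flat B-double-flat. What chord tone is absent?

D-double-flat

The full Gb half-diminished seventh chord is G-flat, B-double-flat, D-double-flat, F-flat.
Comparing with the voicing, the diminished 5th (5th) — D-double-flat — is absent.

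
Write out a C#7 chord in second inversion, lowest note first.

G# B C# E#

C#7 = C#–E#–G#–B; second inversion → fifth (G#) lowest.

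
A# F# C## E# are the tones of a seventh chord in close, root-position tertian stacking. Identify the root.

F#

Arranged so that each adjacent pair is a third by letter name: F# – A# – C## – E#.
The bottom of that stack, F#, is the root (this is F# augmented major seventh).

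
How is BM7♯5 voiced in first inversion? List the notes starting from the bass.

D# – F## – A# – B

In root position, BM7♯5 is B–D#–F##–A#.
First inversion puts the third (D#) in the bass.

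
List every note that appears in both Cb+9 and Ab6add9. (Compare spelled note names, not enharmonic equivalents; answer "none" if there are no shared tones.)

E♭

Cb+9 = C♭, E♭, G, B𝄫, D♭.
Ab6add9 = A♭, C, E♭, F, B♭.
Shared: E♭.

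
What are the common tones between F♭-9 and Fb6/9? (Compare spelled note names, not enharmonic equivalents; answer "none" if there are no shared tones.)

Fb, Cb, Gb

F♭-9: Fb Abb Cb Ebb Gb
Fb6/9: Fb Ab Cb Db Gb
Common to both → Fb, Cb, Gb.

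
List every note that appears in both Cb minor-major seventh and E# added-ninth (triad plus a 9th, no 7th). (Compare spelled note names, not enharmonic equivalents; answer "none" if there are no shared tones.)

Cb minor-major seventh = C-flat, E-double-flat, G-flat, B-flat.
E# added-ninth = E-sharp, G-double-sharp, B-sharp, F-double-sharp.
Shared: none.

none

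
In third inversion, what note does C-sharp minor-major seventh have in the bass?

B-sharp

C-sharp minor-major seventh = C-sharp–E–G-sharp–B-sharp. Third inversion → seventh in the bass = B-sharp.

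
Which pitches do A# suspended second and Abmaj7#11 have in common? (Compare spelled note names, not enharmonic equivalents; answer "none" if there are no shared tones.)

A# suspended second = A♯, B♯, E♯.
Abmaj7#11 = A♭, C, E♭, G, D.
Shared: none.

none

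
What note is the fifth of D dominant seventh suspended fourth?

D dominant seventh suspended fourth is built on D; its 5th is a perfect 5th above the root.
A fifth above D uses the letter A, and the perfect 5th above D is A.

A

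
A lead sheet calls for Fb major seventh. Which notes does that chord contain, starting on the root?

F-flat – A-flat – C-flat – E-flat

Fb major seventh: major seventh on F-flat.
F-flat — root
A-flat — major 3rd
C-flat — perfect 5th
E-flat — major 7th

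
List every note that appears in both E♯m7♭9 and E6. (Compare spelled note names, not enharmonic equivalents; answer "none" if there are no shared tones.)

E♯m7♭9: E# G# B# D# F#
E6: E G# B C#
Common to both → G#.

G#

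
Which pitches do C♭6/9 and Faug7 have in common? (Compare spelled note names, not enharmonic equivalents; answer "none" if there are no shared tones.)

Eb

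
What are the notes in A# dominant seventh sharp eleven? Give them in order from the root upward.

A# dominant seventh sharp eleven is a dominant seventh sharp eleven built on A#.
A# — root
C## — major 3rd
E# — perfect 5th
G# — minor 7th
D## — augmented 11th

A#  C##  E#  G#  D##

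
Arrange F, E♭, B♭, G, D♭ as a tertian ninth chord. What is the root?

E♭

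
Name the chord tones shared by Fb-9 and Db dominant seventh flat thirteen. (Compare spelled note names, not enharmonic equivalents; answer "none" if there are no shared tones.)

Fb-9 = Fb, Abb, Cb, Ebb, Gb.
Db dominant seventh flat thirteen = Db, F, Ab, Cb, Bbb.
Shared: Cb.

Cb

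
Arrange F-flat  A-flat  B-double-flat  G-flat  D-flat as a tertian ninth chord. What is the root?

G-flat

Stacking in thirds gives G-flat – B-double-flat – D-flat – F-flat – A-flat, so G-flat is the root — G-flat minor ninth.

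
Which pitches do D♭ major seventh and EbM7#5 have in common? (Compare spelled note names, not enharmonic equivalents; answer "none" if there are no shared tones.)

D♭ major seventh: D♭ F A♭ C
EbM7#5: E♭ G B D
Common to both → none.

none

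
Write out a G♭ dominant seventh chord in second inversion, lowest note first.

D-flat  F-flat  G-flat  B-flat

G♭ dominant seventh = G-flat–B-flat–D-flat–F-flat; second inversion → fifth (D-flat) lowest.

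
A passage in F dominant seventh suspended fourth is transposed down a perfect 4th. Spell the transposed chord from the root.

C, F, G, B-flat

A perfect 4th down from F is C, so the new chord is C dominant seventh suspended fourth.
Root: C
Perfect 4th (4th): F
Perfect 5th (5th): G
Minor 7th (7th): B-flat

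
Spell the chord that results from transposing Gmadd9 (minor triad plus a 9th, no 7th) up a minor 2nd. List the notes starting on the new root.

G up a minor 2nd → A♭. New chord: A♭ minor added-ninth.
root → A♭
3rd (minor 3rd) → C♭
5th (perfect 5th) → E♭
9th (major 9th) → B♭

A♭, C♭, E♭, B♭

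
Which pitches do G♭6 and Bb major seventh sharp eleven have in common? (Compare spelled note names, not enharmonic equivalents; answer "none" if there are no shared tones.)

Bb

G♭6: Gb Bb Db Eb
Bb major seventh sharp eleven: Bb D F A E
Common to both → Bb.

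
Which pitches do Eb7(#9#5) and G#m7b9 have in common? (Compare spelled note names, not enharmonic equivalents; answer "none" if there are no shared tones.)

Eb7(#9#5): Eb G B Db F#
G#m7b9: G# B D# F# A
Common to both → B, F#.

B, F#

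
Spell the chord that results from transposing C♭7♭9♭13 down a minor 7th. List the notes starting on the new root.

Db – F – Ab – Cb – Ebb – Bbb

A minor 7th down from Cb is Db, so the new chord is Db dominant seventh flat nine flat thirteen.
Db — root
F — major 3rd
Ab — perfect 5th
Cb — minor 7th
Ebb — minor 9th
Bbb — minor 13th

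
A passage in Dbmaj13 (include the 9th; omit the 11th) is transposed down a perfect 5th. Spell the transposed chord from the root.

Gb Bb Db F Ab Eb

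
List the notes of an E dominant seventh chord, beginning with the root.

E G# B D

E dominant seventh: dominant seventh on E.
E — root
G# — major 3rd
B — perfect 5th
D — minor 7th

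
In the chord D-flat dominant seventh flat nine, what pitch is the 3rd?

Root of D-flat dominant seventh flat nine = Db. The 3rd is a major 3rd: Db up a major 3rd → F.

F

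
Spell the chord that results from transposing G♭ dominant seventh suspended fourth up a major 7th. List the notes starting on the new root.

F  B-flat  C  E-flat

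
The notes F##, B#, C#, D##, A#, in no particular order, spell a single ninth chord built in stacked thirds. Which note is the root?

B#

Stacking in thirds gives B# – D## – F## – A# – C#, so B# is the root — B# dominant seventh flat nine.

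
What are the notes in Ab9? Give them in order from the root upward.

Ab9: dominant ninth on Ab.
Root: Ab
Major 3rd (3rd): C
Perfect 5th (5th): Eb
Minor 7th (7th): Gb
Major 9th (9th): Bb

Ab, C, Eb, Gb, Bb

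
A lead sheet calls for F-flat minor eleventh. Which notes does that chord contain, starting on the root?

Fb  Abb  Cb  Ebb  Gb  Bbb

F-flat minor eleventh is a minor eleventh built on Fb.
Fb — root
Abb — minor 3rd
Cb — perfect 5th
Ebb — minor 7th
Gb — major 9th
Bbb — perfect 11th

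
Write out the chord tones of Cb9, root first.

Cb, Eb, Gb, Bbb, Db

Cb9: dominant ninth on Cb.
Root: Cb
Major 3rd (3rd): Eb
Perfect 5th (5th): Gb
Minor 7th (7th): Bbb
Major 9th (9th): Db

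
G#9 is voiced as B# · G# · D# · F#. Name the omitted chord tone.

A#

G#9 = G#, B#, D#, F#, A#. The voicing lacks the 9th (major 9th), A#.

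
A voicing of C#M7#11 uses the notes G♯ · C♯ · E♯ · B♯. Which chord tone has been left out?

F𝄪

The full C#M7#11 chord is C♯, E♯, G♯, B♯, F𝄪.
Comparing with the voicing, the augmented 11th (11th) — F𝄪 — is absent.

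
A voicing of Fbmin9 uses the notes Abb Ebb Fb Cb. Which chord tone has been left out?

Gb

Fbmin9 = Fb, Abb, Cb, Ebb, Gb. The voicing lacks the 9th (major 9th), Gb.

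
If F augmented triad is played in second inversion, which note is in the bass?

C#

F augmented triad in root position is F–A–C#.
Second inversion places the fifth in the bass, which is C#.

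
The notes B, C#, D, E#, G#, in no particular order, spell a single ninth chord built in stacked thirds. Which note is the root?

Stacking in thirds gives C# – E# – G# – B – D, so C# is the root — C# dominant seventh flat nine.

C#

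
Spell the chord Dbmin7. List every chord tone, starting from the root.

Db, Fb, Ab, Cb

Dbmin7 is a minor seventh built on Db.
root → Db
3rd (minor 3rd) → Fb
5th (perfect 5th) → Ab
7th (minor 7th) → Cb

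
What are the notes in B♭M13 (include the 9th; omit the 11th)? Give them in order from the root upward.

B♭M13: major thirteenth on Bb.
Bb — root
D — major 3rd
F — perfect 5th
A — major 7th
C — major 9th
G — major 13th

Bb – D – F – A – C – G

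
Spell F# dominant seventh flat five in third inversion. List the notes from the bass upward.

F# dominant seventh flat five = F#–A#–C–E; third inversion → seventh (E) lowest.

E, F#, A#, C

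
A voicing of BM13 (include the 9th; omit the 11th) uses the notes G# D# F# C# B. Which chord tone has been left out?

A#

BM13 = B, D#, F#, A#, C#, G#. The voicing lacks the 7th (major 7th), A#.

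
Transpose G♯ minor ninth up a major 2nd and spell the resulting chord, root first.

A# C# E# G# B#

G# up a major 2nd → A#. New chord: A# minor ninth.
root → A#
3rd (minor 3rd) → C#
5th (perfect 5th) → E#
7th (minor 7th) → G#
9th (major 9th) → B#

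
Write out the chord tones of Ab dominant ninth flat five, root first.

Ab dominant ninth flat five is a dominant ninth flat five built on A-flat.
root → A-flat
3rd (major 3rd) → C
5th (diminished 5th) → E-double-flat
7th (minor 7th) → G-flat
9th (major 9th) → B-flat

A-flat – C – E-double-flat – G-flat – B-flat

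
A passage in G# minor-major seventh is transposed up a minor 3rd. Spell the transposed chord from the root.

B  D  F-sharp  A-sharp

Transposed root: G-sharp → B (minor 3rd up). So we spell B minor-major seventh:
Root: B
Minor 3rd (3rd): D
Perfect 5th (5th): F-sharp
Major 7th (7th): A-sharp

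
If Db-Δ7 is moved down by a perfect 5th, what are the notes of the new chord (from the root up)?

Transposed root: Db → Gb (perfect 5th down). So we spell Gb minor-major seventh:
- root: Gb
- minor 3rd: Bbb
- perfect 5th: Db
- major 7th: F

Gb – Bbb – Db – F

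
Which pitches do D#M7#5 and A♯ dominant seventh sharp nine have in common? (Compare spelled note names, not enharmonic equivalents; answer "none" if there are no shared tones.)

D#M7#5 = D#, F##, A##, C##.
A♯ dominant seventh sharp nine = A#, C##, E#, G#, B##.
Shared: C##.

C##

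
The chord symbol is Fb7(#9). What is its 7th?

Ebb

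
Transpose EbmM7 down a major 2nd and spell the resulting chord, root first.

D♭ F♭ A♭ C

E♭ down a major 2nd → D♭. New chord: D♭ minor-major seventh.
- root: D♭
- minor 3rd: F♭
- perfect 5th: A♭
- major 7th: C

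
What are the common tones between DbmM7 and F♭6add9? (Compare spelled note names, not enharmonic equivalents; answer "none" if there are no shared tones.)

DbmM7: Db Fb Ab C
F♭6add9: Fb Ab Cb Db Gb
Common to both → Db, Fb, Ab.

Db  Fb  Ab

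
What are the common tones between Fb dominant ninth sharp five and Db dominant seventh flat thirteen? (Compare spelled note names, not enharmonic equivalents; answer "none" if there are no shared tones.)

Fb dominant ninth sharp five = F♭, A♭, C, E𝄫, G♭.
Db dominant seventh flat thirteen = D♭, F, A♭, C♭, B𝄫.
Shared: A♭.

A♭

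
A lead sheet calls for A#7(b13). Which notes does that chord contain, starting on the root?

A# C## E# G# F#

Root A#, quality dominant seventh flat thirteen:
root → A#
3rd (major 3rd) → C##
5th (perfect 5th) → E#
7th (minor 7th) → G#
13th (minor 13th) → F#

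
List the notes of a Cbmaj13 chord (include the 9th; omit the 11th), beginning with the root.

Cb, Eb, Gb, Bb, Db, Ab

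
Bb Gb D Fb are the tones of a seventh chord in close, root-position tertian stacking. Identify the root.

Stacking in thirds gives Gb – Bb – D – Fb, so Gb is the root — Gb augmented seventh.

Gb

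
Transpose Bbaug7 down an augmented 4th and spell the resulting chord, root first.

Bb down an augmented 4th → Fb. New chord: Fb augmented seventh.
Root: Fb
Major 3rd (3rd): Ab
Augmented 5th (5th): C
Minor 7th (7th): Ebb

Fb – Ab – C – Ebb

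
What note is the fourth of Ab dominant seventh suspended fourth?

Ab dominant seventh suspended fourth is built on Ab; its 4th is a perfect 4th above the root.
A fourth above A uses the letter D, and the perfect 4th above Ab is Db.

Db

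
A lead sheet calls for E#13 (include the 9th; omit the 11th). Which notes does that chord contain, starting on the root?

E#, G##, B#, D#, F##, C##

Root E#, quality dominant thirteenth:
Root: E#
Major 3rd (3rd): G##
Perfect 5th (5th): B#
Minor 7th (7th): D#
Major 9th (9th): F##
Major 13th (13th): C##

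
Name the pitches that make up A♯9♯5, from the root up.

A# C## E## G# B#

A♯9♯5 is a dominant ninth sharp five built on A#.
A# — root
C## — major 3rd
E## — augmented 5th
G# — minor 7th
B# — major 9th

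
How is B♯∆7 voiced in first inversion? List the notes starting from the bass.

D## F## A## B#

B♯∆7 = B#–D##–F##–A##; first inversion → third (D##) lowest.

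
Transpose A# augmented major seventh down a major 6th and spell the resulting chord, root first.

A-sharp down a major 6th → C-sharp. New chord: C-sharp augmented major seventh.
Root: C-sharp
Major 3rd (3rd): E-sharp
Augmented 5th (5th): G-double-sharp
Major 7th (7th): B-sharp

C-sharp  E-sharp  G-double-sharp  B-sharp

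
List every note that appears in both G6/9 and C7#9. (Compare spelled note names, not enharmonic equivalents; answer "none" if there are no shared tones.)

G6/9 = G, B, D, E, A.
C7#9 = C, E, G, Bb, D#.
Shared: G, E.

G E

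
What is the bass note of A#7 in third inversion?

G#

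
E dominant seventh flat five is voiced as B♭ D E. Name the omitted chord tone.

G♯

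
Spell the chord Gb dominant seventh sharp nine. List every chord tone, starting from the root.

Gb Bb Db Fb A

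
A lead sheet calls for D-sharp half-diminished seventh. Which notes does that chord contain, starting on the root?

D♯ – F♯ – A – C♯

D-sharp half-diminished seventh is a half-diminished seventh built on D♯.
D♯ — root
F♯ — minor 3rd
A — diminished 5th
C♯ — minor 7th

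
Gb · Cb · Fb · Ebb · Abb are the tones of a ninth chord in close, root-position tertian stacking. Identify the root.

Fb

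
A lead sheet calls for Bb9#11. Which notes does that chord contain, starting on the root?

Root Bb, quality dominant ninth sharp eleven:
Root: Bb
Major 3rd (3rd): D
Perfect 5th (5th): F
Minor 7th (7th): Ab
Major 9th (9th): C
Augmented 11th (11th): E

Bb  D  F  Ab  C  E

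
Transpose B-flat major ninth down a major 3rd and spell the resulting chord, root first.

Transposed root: B-flat → G-flat (major 3rd down). So we spell G-flat major ninth:
G-flat — root
B-flat — major 3rd
D-flat — perfect 5th
F — major 7th
A-flat — major 9th

G-flat – B-flat – D-flat – F – A-flat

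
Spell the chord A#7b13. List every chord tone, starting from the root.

A#, C##, E#, G#, F#

A#7b13 is a dominant seventh flat thirteen built on A#.
root → A#
3rd (major 3rd) → C##
5th (perfect 5th) → E#
7th (minor 7th) → G#
13th (minor 13th) → F#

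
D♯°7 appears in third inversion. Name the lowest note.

C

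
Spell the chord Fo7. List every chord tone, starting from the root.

F  A♭  C♭  E𝄫

Fo7: diminished seventh on F.
- root: F
- minor 3rd: A♭
- diminished 5th: C♭
- diminished 7th: E𝄫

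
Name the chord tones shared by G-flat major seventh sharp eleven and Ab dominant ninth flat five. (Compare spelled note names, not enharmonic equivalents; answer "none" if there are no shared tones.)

G-flat major seventh sharp eleven: G-flat B-flat D-flat F C
Ab dominant ninth flat five: A-flat C E-double-flat G-flat B-flat
Common to both → G-flat, B-flat, C.

G-flat  B-flat  C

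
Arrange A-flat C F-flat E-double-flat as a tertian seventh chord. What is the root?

Arranged so that each adjacent pair is a third by letter name: F-flat – A-flat – C – E-double-flat.
The bottom of that stack, F-flat, is the root (this is F-flat augmented seventh).

F-flat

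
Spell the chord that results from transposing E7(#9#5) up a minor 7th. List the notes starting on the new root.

D – F# – A# – C – E#

E up a minor 7th → D. New chord: D dominant seventh sharp nine sharp five.
- root: D
- major 3rd: F#
- augmented 5th: A#
- minor 7th: C
- augmented 9th: E#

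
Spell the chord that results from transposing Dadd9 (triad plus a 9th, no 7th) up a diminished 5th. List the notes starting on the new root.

Ab, C, Eb, Bb

Transposed root: D → Ab (diminished 5th up). So we spell Ab added-ninth:
Ab — root
C — major 3rd
Eb — perfect 5th
Bb — major 9th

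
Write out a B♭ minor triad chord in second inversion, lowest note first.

B♭ minor triad = B-flat–D-flat–F; second inversion → fifth (F) lowest.

F  B-flat  D-flat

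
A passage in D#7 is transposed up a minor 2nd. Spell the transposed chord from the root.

E  G#  B  D

Transposed root: D# → E (minor 2nd up). So we spell E dominant seventh:
- root: E
- major 3rd: G#
- perfect 5th: B
- minor 7th: D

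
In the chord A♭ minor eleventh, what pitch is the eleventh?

A♭ minor eleventh is built on Ab; its 11th is a perfect 11th above the root.
A fourth above A uses the letter D, and the perfect 11th above Ab is Db.

Db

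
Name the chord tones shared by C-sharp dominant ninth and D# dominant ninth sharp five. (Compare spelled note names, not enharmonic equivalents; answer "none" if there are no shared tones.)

C-sharp, E-sharp, D-sharp

C-sharp dominant ninth = C-sharp, E-sharp, G-sharp, B, D-sharp.
D# dominant ninth sharp five = D-sharp, F-double-sharp, A-double-sharp, C-sharp, E-sharp.
Shared: C-sharp, E-sharp, D-sharp.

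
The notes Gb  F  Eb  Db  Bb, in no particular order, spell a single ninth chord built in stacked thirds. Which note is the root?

Arranged so that each adjacent pair is a third by letter name: Eb – Gb – Bb – Db – F.
The bottom of that stack, Eb, is the root (this is Eb minor ninth).

Eb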